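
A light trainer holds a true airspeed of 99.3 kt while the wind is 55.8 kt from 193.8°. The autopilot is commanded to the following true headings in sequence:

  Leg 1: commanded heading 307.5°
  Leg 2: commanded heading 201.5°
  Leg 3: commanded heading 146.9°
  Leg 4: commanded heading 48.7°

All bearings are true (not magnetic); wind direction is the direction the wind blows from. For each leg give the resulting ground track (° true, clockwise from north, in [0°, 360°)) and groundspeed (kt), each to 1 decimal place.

Leg 1: track=330.3°, groundspeed=132.0 kt
Leg 2: track=211.1°, groundspeed=44.6 kt
Leg 3: track=113.2°, groundspeed=73.5 kt
Leg 4: track=36.3°, groundspeed=148.5 kt

Leg 1: heading 307.5°; drift +22.8° → track 330.3°, groundspeed 132.0 kt
Leg 2: heading 201.5°; drift +9.6° → track 211.1°, groundspeed 44.6 kt
Leg 3: heading 146.9°; drift -33.7° → track 113.2°, groundspeed 73.5 kt
Leg 4: heading 48.7°; drift -12.4° → track 36.3°, groundspeed 148.5 kt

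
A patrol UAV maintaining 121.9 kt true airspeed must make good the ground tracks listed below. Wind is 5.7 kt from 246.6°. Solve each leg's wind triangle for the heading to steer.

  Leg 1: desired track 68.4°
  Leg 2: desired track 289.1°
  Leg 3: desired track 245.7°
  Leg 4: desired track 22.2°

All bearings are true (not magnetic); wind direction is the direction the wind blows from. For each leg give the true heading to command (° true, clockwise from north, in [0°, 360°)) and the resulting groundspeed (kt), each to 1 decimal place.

Leg 1: desired track 68.4°; wind correction +0.1° → command heading 68.5°, groundspeed 127.6 kt
Leg 2: desired track 289.1°; wind correction -1.8° → command heading 287.3°, groundspeed 117.6 kt
Leg 3: desired track 245.7°; wind correction +0.0° → command heading 245.7°, groundspeed 116.2 kt
Leg 4: desired track 22.2°; wind correction -1.9° → command heading 20.3°, groundspeed 125.9 kt

Leg 1: heading=68.5°, groundspeed=127.6 kt
Leg 2: heading=287.3°, groundspeed=117.6 kt
Leg 3: heading=245.7°, groundspeed=116.2 kt
Leg 4: heading=20.3°, groundspeed=125.9 kt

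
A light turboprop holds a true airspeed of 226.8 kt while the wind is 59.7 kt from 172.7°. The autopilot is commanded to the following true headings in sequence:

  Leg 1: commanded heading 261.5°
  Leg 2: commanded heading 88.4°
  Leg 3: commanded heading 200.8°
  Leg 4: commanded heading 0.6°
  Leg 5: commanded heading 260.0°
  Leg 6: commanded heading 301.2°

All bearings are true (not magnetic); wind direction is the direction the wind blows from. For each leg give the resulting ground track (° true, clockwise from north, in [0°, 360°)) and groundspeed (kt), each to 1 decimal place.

Leg 1: heading 261.5°; drift +14.8° → track 276.3°, groundspeed 233.3 kt
Leg 2: heading 88.4°; drift -15.1° → track 73.3°, groundspeed 228.7 kt
Leg 3: heading 200.8°; drift +9.2° → track 210.0°, groundspeed 176.4 kt
Leg 4: heading 0.6°; drift -1.6° → track 359.0°, groundspeed 286.1 kt
Leg 5: heading 260.0°; drift +14.9° → track 274.9°, groundspeed 231.8 kt
Leg 6: heading 301.2°; drift +10.0° → track 311.2°, groundspeed 268.1 kt

Leg 1: track=276.3°, groundspeed=233.3 kt
Leg 2: track=73.3°, groundspeed=228.7 kt
Leg 3: track=210.0°, groundspeed=176.4 kt
Leg 4: track=359.0°, groundspeed=286.1 kt
Leg 5: track=274.9°, groundspeed=231.8 kt
Leg 6: track=311.2°, groundspeed=268.1 kt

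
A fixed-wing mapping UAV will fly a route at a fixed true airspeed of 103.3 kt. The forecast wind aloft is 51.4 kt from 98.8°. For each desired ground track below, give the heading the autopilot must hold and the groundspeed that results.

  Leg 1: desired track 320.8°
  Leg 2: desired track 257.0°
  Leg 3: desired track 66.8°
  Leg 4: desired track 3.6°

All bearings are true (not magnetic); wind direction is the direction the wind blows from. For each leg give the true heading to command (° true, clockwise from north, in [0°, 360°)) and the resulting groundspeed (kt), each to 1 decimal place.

Leg 1: desired track 320.8°; wind correction +19.4° → command heading 340.2°, groundspeed 135.6 kt
Leg 2: desired track 257.0°; wind correction -10.6° → command heading 246.4°, groundspeed 149.2 kt
Leg 3: desired track 66.8°; wind correction +15.3° → command heading 82.1°, groundspeed 56.1 kt
Leg 4: desired track 3.6°; wind correction +29.7° → command heading 33.3°, groundspeed 94.4 kt

Leg 1: heading=340.2°, groundspeed=135.6 kt
Leg 2: heading=246.4°, groundspeed=149.2 kt
Leg 3: heading=82.1°, groundspeed=56.1 kt
Leg 4: heading=33.3°, groundspeed=94.4 kt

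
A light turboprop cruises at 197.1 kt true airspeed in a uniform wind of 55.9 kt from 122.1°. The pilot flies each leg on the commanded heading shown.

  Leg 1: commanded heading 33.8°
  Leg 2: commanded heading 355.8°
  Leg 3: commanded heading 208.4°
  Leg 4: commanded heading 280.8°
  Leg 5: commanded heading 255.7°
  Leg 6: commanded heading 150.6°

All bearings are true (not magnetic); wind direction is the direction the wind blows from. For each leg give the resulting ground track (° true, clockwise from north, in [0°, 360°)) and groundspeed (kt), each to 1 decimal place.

Leg 1: track=17.8°, groundspeed=203.3 kt
Leg 2: track=344.7°, groundspeed=234.6 kt
Leg 3: track=224.5°, groundspeed=201.4 kt
Leg 4: track=285.5°, groundspeed=250.0 kt
Leg 5: track=265.4°, groundspeed=239.1 kt
Leg 6: track=160.8°, groundspeed=150.4 kt

Leg 1: heading 33.8°; drift -16.0° → track 17.8°, groundspeed 203.3 kt
Leg 2: heading 355.8°; drift -11.1° → track 344.7°, groundspeed 234.6 kt
Leg 3: heading 208.4°; drift +16.1° → track 224.5°, groundspeed 201.4 kt
Leg 4: heading 280.8°; drift +4.7° → track 285.5°, groundspeed 250.0 kt
Leg 5: heading 255.7°; drift +9.7° → track 265.4°, groundspeed 239.1 kt
Leg 6: heading 150.6°; drift +10.2° → track 160.8°, groundspeed 150.4 kt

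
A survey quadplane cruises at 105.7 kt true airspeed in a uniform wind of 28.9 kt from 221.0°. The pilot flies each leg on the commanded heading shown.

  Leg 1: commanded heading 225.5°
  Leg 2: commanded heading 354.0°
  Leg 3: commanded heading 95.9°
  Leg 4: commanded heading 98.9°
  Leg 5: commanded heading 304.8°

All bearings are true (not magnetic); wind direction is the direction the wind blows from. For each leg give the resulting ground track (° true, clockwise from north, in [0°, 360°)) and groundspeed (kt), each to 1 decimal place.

Leg 1: heading 225.5°; drift +1.7° → track 227.2°, groundspeed 76.9 kt
Leg 2: heading 354.0°; drift +9.6° → track 3.6°, groundspeed 127.2 kt
Leg 3: heading 95.9°; drift -10.9° → track 85.0°, groundspeed 124.6 kt
Leg 4: heading 98.9°; drift -11.4° → track 87.5°, groundspeed 123.5 kt
Leg 5: heading 304.8°; drift +15.6° → track 320.4°, groundspeed 106.5 kt

Leg 1: track=227.2°, groundspeed=76.9 kt
Leg 2: track=3.6°, groundspeed=127.2 kt
Leg 3: track=85.0°, groundspeed=124.6 kt
Leg 4: track=87.5°, groundspeed=123.5 kt
Leg 5: track=320.4°, groundspeed=106.5 kt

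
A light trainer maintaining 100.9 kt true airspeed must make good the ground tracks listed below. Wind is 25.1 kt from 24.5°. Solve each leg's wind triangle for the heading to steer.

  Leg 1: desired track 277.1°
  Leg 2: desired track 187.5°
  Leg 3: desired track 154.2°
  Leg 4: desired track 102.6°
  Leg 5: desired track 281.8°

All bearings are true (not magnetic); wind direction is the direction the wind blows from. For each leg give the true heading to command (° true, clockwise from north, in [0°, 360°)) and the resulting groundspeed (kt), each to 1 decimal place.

Leg 1: desired track 277.1°; wind correction +13.7° → command heading 290.8°, groundspeed 105.5 kt
Leg 2: desired track 187.5°; wind correction -4.2° → command heading 183.3°, groundspeed 124.6 kt
Leg 3: desired track 154.2°; wind correction -11.0° → command heading 143.2°, groundspeed 115.1 kt
Leg 4: desired track 102.6°; wind correction -14.1° → command heading 88.5°, groundspeed 92.7 kt
Leg 5: desired track 281.8°; wind correction +14.0° → command heading 295.8°, groundspeed 103.4 kt

Leg 1: heading=290.8°, groundspeed=105.5 kt
Leg 2: heading=183.3°, groundspeed=124.6 kt
Leg 3: heading=143.2°, groundspeed=115.1 kt
Leg 4: heading=88.5°, groundspeed=92.7 kt
Leg 5: heading=295.8°, groundspeed=103.4 kt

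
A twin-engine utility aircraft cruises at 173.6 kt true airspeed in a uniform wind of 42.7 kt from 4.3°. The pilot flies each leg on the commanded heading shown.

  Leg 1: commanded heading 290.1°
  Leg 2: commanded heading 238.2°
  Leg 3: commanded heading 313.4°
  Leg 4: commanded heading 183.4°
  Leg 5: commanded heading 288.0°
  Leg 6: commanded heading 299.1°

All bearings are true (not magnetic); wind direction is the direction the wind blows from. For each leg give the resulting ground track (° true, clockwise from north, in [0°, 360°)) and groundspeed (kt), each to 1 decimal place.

Leg 1: heading 290.1°; drift -14.2° → track 275.9°, groundspeed 167.1 kt
Leg 2: heading 238.2°; drift -9.8° → track 228.4°, groundspeed 201.7 kt
Leg 3: heading 313.4°; drift -12.7° → track 300.7°, groundspeed 150.4 kt
Leg 4: heading 183.4°; drift +0.2° → track 183.6°, groundspeed 216.3 kt
Leg 5: heading 288.0°; drift -14.2° → track 273.8°, groundspeed 168.7 kt
Leg 6: heading 299.1°; drift -14.0° → track 285.1°, groundspeed 160.4 kt

Leg 1: track=275.9°, groundspeed=167.1 kt
Leg 2: track=228.4°, groundspeed=201.7 kt
Leg 3: track=300.7°, groundspeed=150.4 kt
Leg 4: track=183.6°, groundspeed=216.3 kt
Leg 5: track=273.8°, groundspeed=168.7 kt
Leg 6: track=285.1°, groundspeed=160.4 kt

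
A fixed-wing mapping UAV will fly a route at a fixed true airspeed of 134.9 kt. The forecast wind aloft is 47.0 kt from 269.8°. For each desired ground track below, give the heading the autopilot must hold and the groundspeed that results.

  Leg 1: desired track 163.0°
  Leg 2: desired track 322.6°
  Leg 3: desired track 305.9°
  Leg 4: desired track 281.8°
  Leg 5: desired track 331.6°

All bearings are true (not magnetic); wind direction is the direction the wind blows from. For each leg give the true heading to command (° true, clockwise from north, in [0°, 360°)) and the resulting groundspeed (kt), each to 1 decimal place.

Leg 1: heading=182.5°, groundspeed=140.8 kt
Leg 2: heading=306.5°, groundspeed=101.2 kt
Leg 3: heading=294.1°, groundspeed=94.1 kt
Leg 4: heading=277.6°, groundspeed=88.6 kt
Leg 5: heading=313.7°, groundspeed=106.2 kt

Leg 1: desired track 163.0°; wind correction +19.5° → command heading 182.5°, groundspeed 140.8 kt
Leg 2: desired track 322.6°; wind correction -16.1° → command heading 306.5°, groundspeed 101.2 kt
Leg 3: desired track 305.9°; wind correction -11.8° → command heading 294.1°, groundspeed 94.1 kt
Leg 4: desired track 281.8°; wind correction -4.2° → command heading 277.6°, groundspeed 88.6 kt
Leg 5: desired track 331.6°; wind correction -17.9° → command heading 313.7°, groundspeed 106.2 kt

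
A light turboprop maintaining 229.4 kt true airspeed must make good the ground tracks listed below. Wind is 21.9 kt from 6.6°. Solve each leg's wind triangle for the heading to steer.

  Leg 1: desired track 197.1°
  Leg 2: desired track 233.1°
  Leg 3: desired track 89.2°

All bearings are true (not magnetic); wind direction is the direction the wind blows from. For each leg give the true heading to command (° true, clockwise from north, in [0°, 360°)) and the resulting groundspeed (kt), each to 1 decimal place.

Leg 1: desired track 197.1°; wind correction +1.0° → command heading 198.1°, groundspeed 250.9 kt
Leg 2: desired track 233.1°; wind correction +4.0° → command heading 237.1°, groundspeed 243.9 kt
Leg 3: desired track 89.2°; wind correction -5.4° → command heading 83.8°, groundspeed 225.5 kt

Leg 1: heading=198.1°, groundspeed=250.9 kt
Leg 2: heading=237.1°, groundspeed=243.9 kt
Leg 3: heading=83.8°, groundspeed=225.5 kt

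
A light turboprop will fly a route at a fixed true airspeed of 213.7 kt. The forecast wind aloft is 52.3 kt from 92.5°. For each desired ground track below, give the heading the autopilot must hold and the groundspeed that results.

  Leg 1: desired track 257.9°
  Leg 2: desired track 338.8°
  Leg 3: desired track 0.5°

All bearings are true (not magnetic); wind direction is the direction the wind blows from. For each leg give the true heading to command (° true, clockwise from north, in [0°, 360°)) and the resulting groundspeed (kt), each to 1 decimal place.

Leg 1: heading=254.4°, groundspeed=263.9 kt
Leg 2: heading=351.7°, groundspeed=229.3 kt
Leg 3: heading=14.7°, groundspeed=209.0 kt

Leg 1: desired track 257.9°; wind correction -3.5° → command heading 254.4°, groundspeed 263.9 kt
Leg 2: desired track 338.8°; wind correction +12.9° → command heading 351.7°, groundspeed 229.3 kt
Leg 3: desired track 0.5°; wind correction +14.2° → command heading 14.7°, groundspeed 209.0 kt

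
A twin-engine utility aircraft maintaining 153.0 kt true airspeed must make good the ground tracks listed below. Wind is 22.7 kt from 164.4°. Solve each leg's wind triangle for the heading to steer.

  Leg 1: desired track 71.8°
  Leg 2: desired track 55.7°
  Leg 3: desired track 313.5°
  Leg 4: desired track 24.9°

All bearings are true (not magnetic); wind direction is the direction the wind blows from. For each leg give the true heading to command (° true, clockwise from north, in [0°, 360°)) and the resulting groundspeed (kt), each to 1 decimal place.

Leg 1: desired track 71.8°; wind correction +8.5° → command heading 80.3°, groundspeed 152.3 kt
Leg 2: desired track 55.7°; wind correction +8.1° → command heading 63.8°, groundspeed 158.8 kt
Leg 3: desired track 313.5°; wind correction -4.4° → command heading 309.1°, groundspeed 172.0 kt
Leg 4: desired track 24.9°; wind correction +5.5° → command heading 30.4°, groundspeed 169.5 kt

Leg 1: heading=80.3°, groundspeed=152.3 kt
Leg 2: heading=63.8°, groundspeed=158.8 kt
Leg 3: heading=309.1°, groundspeed=172.0 kt
Leg 4: heading=30.4°, groundspeed=169.5 kt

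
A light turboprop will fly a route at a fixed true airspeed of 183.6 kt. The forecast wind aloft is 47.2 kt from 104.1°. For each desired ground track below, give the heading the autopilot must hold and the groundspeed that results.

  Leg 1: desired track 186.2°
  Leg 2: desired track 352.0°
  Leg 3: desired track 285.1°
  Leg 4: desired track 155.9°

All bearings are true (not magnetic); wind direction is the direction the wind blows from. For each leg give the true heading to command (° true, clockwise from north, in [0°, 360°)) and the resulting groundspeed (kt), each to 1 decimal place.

Leg 1: heading=171.4°, groundspeed=171.1 kt
Leg 2: heading=5.8°, groundspeed=196.1 kt
Leg 3: heading=285.4°, groundspeed=230.8 kt
Leg 4: heading=144.2°, groundspeed=150.6 kt

Leg 1: desired track 186.2°; wind correction -14.8° → command heading 171.4°, groundspeed 171.1 kt
Leg 2: desired track 352.0°; wind correction +13.8° → command heading 5.8°, groundspeed 196.1 kt
Leg 3: desired track 285.1°; wind correction +0.3° → command heading 285.4°, groundspeed 230.8 kt
Leg 4: desired track 155.9°; wind correction -11.7° → command heading 144.2°, groundspeed 150.6 kt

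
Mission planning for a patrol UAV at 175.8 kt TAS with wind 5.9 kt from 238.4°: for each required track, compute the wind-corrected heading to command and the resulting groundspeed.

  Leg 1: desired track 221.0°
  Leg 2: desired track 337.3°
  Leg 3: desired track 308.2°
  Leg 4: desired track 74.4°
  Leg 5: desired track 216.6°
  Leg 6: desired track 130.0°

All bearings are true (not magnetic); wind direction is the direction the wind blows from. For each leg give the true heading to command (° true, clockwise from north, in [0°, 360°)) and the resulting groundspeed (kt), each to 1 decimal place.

Leg 1: desired track 221.0°; wind correction +0.6° → command heading 221.6°, groundspeed 170.2 kt
Leg 2: desired track 337.3°; wind correction -1.9° → command heading 335.4°, groundspeed 176.6 kt
Leg 3: desired track 308.2°; wind correction -1.8° → command heading 306.4°, groundspeed 173.7 kt
Leg 4: desired track 74.4°; wind correction +0.5° → command heading 74.9°, groundspeed 181.5 kt
Leg 5: desired track 216.6°; wind correction +0.7° → command heading 217.3°, groundspeed 170.3 kt
Leg 6: desired track 130.0°; wind correction +1.8° → command heading 131.8°, groundspeed 177.6 kt

Leg 1: heading=221.6°, groundspeed=170.2 kt
Leg 2: heading=335.4°, groundspeed=176.6 kt
Leg 3: heading=306.4°, groundspeed=173.7 kt
Leg 4: heading=74.9°, groundspeed=181.5 kt
Leg 5: heading=217.3°, groundspeed=170.3 kt
Leg 6: heading=131.8°, groundspeed=177.6 kt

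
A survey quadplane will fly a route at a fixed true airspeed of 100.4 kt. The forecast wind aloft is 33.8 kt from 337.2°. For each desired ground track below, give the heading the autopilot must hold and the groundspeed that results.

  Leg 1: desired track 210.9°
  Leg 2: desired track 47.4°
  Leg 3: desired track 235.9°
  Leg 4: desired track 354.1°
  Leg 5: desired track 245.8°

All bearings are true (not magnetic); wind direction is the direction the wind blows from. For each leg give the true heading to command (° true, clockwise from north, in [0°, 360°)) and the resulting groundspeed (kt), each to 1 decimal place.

Leg 1: desired track 210.9°; wind correction +15.7° → command heading 226.6°, groundspeed 116.6 kt
Leg 2: desired track 47.4°; wind correction -18.5° → command heading 28.9°, groundspeed 83.8 kt
Leg 3: desired track 235.9°; wind correction +19.3° → command heading 255.2°, groundspeed 101.4 kt
Leg 4: desired track 354.1°; wind correction -5.6° → command heading 348.5°, groundspeed 67.6 kt
Leg 5: desired track 245.8°; wind correction +19.7° → command heading 265.5°, groundspeed 95.4 kt

Leg 1: heading=226.6°, groundspeed=116.6 kt
Leg 2: heading=28.9°, groundspeed=83.8 kt
Leg 3: heading=255.2°, groundspeed=101.4 kt
Leg 4: heading=348.5°, groundspeed=67.6 kt
Leg 5: heading=265.5°, groundspeed=95.4 kt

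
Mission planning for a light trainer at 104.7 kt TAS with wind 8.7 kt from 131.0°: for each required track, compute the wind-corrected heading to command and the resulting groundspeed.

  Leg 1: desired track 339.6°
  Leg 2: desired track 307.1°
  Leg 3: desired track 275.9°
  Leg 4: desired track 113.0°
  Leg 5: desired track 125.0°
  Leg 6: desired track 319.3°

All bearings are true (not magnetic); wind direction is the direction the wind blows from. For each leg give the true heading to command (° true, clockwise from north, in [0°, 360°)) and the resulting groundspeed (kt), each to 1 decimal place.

Leg 1: desired track 339.6°; wind correction +2.3° → command heading 341.9°, groundspeed 112.3 kt
Leg 2: desired track 307.1°; wind correction -0.3° → command heading 306.8°, groundspeed 113.4 kt
Leg 3: desired track 275.9°; wind correction -2.7° → command heading 273.2°, groundspeed 111.7 kt
Leg 4: desired track 113.0°; wind correction +1.5° → command heading 114.5°, groundspeed 96.4 kt
Leg 5: desired track 125.0°; wind correction +0.5° → command heading 125.5°, groundspeed 96.0 kt
Leg 6: desired track 319.3°; wind correction +0.7° → command heading 320.0°, groundspeed 113.3 kt

Leg 1: heading=341.9°, groundspeed=112.3 kt
Leg 2: heading=306.8°, groundspeed=113.4 kt
Leg 3: heading=273.2°, groundspeed=111.7 kt
Leg 4: heading=114.5°, groundspeed=96.4 kt
Leg 5: heading=125.5°, groundspeed=96.0 kt
Leg 6: heading=320.0°, groundspeed=113.3 kt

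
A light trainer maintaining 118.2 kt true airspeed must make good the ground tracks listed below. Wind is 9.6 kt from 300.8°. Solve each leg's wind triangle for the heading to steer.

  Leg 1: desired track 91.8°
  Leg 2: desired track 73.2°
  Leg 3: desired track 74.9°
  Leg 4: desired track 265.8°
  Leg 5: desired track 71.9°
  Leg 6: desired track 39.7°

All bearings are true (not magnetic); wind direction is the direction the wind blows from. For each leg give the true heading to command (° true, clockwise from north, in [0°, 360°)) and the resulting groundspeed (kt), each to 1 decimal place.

Leg 1: heading=89.5°, groundspeed=126.5 kt
Leg 2: heading=69.8°, groundspeed=124.5 kt
Leg 3: heading=71.6°, groundspeed=124.7 kt
Leg 4: heading=268.5°, groundspeed=110.2 kt
Leg 5: heading=68.4°, groundspeed=124.3 kt
Leg 6: heading=35.1°, groundspeed=119.3 kt

Leg 1: desired track 91.8°; wind correction -2.3° → command heading 89.5°, groundspeed 126.5 kt
Leg 2: desired track 73.2°; wind correction -3.4° → command heading 69.8°, groundspeed 124.5 kt
Leg 3: desired track 74.9°; wind correction -3.3° → command heading 71.6°, groundspeed 124.7 kt
Leg 4: desired track 265.8°; wind correction +2.7° → command heading 268.5°, groundspeed 110.2 kt
Leg 5: desired track 71.9°; wind correction -3.5° → command heading 68.4°, groundspeed 124.3 kt
Leg 6: desired track 39.7°; wind correction -4.6° → command heading 35.1°, groundspeed 119.3 kt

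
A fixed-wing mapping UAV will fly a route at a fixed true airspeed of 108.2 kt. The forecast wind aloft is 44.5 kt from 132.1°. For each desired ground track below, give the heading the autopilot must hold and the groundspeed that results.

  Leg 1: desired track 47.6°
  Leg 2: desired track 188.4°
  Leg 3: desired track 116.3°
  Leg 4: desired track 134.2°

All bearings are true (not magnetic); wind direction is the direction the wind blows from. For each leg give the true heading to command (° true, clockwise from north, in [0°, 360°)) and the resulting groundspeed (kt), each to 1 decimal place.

Leg 1: desired track 47.6°; wind correction +24.2° → command heading 71.8°, groundspeed 94.5 kt
Leg 2: desired track 188.4°; wind correction -20.0° → command heading 168.4°, groundspeed 77.0 kt
Leg 3: desired track 116.3°; wind correction +6.4° → command heading 122.7°, groundspeed 64.7 kt
Leg 4: desired track 134.2°; wind correction -0.9° → command heading 133.3°, groundspeed 63.7 kt

Leg 1: heading=71.8°, groundspeed=94.5 kt
Leg 2: heading=168.4°, groundspeed=77.0 kt
Leg 3: heading=122.7°, groundspeed=64.7 kt
Leg 4: heading=133.3°, groundspeed=63.7 kt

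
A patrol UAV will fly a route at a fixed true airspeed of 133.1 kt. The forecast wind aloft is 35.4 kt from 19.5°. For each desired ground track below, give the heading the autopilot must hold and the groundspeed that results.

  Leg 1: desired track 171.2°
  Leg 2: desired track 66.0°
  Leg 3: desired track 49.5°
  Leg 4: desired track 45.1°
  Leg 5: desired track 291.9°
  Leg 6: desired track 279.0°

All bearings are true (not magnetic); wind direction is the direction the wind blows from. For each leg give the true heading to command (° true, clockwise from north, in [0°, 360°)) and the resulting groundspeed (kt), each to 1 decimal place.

Leg 1: desired track 171.2°; wind correction -7.2° → command heading 164.0°, groundspeed 163.2 kt
Leg 2: desired track 66.0°; wind correction -11.1° → command heading 54.9°, groundspeed 106.2 kt
Leg 3: desired track 49.5°; wind correction -7.6° → command heading 41.9°, groundspeed 101.3 kt
Leg 4: desired track 45.1°; wind correction -6.6° → command heading 38.5°, groundspeed 100.3 kt
Leg 5: desired track 291.9°; wind correction +15.4° → command heading 307.3°, groundspeed 126.8 kt
Leg 6: desired track 279.0°; wind correction +15.2° → command heading 294.2°, groundspeed 134.9 kt

Leg 1: heading=164.0°, groundspeed=163.2 kt
Leg 2: heading=54.9°, groundspeed=106.2 kt
Leg 3: heading=41.9°, groundspeed=101.3 kt
Leg 4: heading=38.5°, groundspeed=100.3 kt
Leg 5: heading=307.3°, groundspeed=126.8 kt
Leg 6: heading=294.2°, groundspeed=134.9 kt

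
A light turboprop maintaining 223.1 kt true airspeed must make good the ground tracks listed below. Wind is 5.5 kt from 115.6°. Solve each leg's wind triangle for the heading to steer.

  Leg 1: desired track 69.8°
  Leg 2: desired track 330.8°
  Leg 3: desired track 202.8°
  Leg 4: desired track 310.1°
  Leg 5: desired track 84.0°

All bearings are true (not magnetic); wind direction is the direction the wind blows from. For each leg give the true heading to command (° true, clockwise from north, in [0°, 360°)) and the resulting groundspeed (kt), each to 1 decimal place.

Leg 1: desired track 69.8°; wind correction +1.0° → command heading 70.8°, groundspeed 219.2 kt
Leg 2: desired track 330.8°; wind correction +0.8° → command heading 331.6°, groundspeed 227.6 kt
Leg 3: desired track 202.8°; wind correction -1.4° → command heading 201.4°, groundspeed 222.8 kt
Leg 4: desired track 310.1°; wind correction +0.4° → command heading 310.5°, groundspeed 228.4 kt
Leg 5: desired track 84.0°; wind correction +0.7° → command heading 84.7°, groundspeed 218.4 kt

Leg 1: heading=70.8°, groundspeed=219.2 kt
Leg 2: heading=331.6°, groundspeed=227.6 kt
Leg 3: heading=201.4°, groundspeed=222.8 kt
Leg 4: heading=310.5°, groundspeed=228.4 kt
Leg 5: heading=84.7°, groundspeed=218.4 kt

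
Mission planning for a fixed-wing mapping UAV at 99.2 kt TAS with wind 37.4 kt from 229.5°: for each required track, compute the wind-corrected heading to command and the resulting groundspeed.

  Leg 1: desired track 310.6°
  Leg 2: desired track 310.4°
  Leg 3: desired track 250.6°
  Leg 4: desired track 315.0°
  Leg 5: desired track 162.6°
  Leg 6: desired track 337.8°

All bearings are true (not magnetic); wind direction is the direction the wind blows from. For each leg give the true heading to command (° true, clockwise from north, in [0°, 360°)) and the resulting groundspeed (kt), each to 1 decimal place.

Leg 1: desired track 310.6°; wind correction -21.9° → command heading 288.7°, groundspeed 86.3 kt
Leg 2: desired track 310.4°; wind correction -21.9° → command heading 288.5°, groundspeed 86.2 kt
Leg 3: desired track 250.6°; wind correction -7.8° → command heading 242.8°, groundspeed 63.4 kt
Leg 4: desired track 315.0°; wind correction -22.1° → command heading 292.9°, groundspeed 89.0 kt
Leg 5: desired track 162.6°; wind correction +20.3° → command heading 182.9°, groundspeed 78.4 kt
Leg 6: desired track 337.8°; wind correction -21.0° → command heading 316.8°, groundspeed 104.4 kt

Leg 1: heading=288.7°, groundspeed=86.3 kt
Leg 2: heading=288.5°, groundspeed=86.2 kt
Leg 3: heading=242.8°, groundspeed=63.4 kt
Leg 4: heading=292.9°, groundspeed=89.0 kt
Leg 5: heading=182.9°, groundspeed=78.4 kt
Leg 6: heading=316.8°, groundspeed=104.4 kt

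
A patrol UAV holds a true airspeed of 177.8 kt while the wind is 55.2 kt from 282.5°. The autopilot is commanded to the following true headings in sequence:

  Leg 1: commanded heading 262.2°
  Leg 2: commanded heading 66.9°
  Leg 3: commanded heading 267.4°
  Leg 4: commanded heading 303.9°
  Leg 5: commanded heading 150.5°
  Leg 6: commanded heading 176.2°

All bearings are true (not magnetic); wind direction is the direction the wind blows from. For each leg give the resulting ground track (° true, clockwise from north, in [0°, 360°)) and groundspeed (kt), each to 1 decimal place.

Leg 1: heading 262.2°; drift -8.6° → track 253.6°, groundspeed 127.5 kt
Leg 2: heading 66.9°; drift +8.2° → track 75.1°, groundspeed 225.0 kt
Leg 3: heading 267.4°; drift -6.6° → track 260.8°, groundspeed 125.3 kt
Leg 4: heading 303.9°; drift +9.1° → track 313.0°, groundspeed 128.0 kt
Leg 5: heading 150.5°; drift -10.8° → track 139.7°, groundspeed 218.6 kt
Leg 6: heading 176.2°; drift -15.3° → track 160.9°, groundspeed 200.4 kt

Leg 1: track=253.6°, groundspeed=127.5 kt
Leg 2: track=75.1°, groundspeed=225.0 kt
Leg 3: track=260.8°, groundspeed=125.3 kt
Leg 4: track=313.0°, groundspeed=128.0 kt
Leg 5: track=139.7°, groundspeed=218.6 kt
Leg 6: track=160.9°, groundspeed=200.4 kt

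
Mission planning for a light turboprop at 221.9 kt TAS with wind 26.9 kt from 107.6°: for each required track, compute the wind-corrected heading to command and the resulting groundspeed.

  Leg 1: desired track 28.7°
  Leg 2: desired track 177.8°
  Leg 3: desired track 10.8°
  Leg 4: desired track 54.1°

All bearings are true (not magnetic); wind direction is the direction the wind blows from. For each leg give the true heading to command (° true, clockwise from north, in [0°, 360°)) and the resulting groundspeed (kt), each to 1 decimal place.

Leg 1: heading=35.5°, groundspeed=215.1 kt
Leg 2: heading=171.3°, groundspeed=211.3 kt
Leg 3: heading=17.7°, groundspeed=223.5 kt
Leg 4: heading=59.7°, groundspeed=204.8 kt

Leg 1: desired track 28.7°; wind correction +6.8° → command heading 35.5°, groundspeed 215.1 kt
Leg 2: desired track 177.8°; wind correction -6.5° → command heading 171.3°, groundspeed 211.3 kt
Leg 3: desired track 10.8°; wind correction +6.9° → command heading 17.7°, groundspeed 223.5 kt
Leg 4: desired track 54.1°; wind correction +5.6° → command heading 59.7°, groundspeed 204.8 kt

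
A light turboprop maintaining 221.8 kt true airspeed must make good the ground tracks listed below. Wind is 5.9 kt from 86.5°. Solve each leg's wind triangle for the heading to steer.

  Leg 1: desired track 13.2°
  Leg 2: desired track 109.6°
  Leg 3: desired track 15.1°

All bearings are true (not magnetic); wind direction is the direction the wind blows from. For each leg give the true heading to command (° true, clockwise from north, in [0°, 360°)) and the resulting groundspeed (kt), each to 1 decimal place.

Leg 1: heading=14.7°, groundspeed=220.0 kt
Leg 2: heading=109.0°, groundspeed=216.4 kt
Leg 3: heading=16.5°, groundspeed=219.8 kt

Leg 1: desired track 13.2°; wind correction +1.5° → command heading 14.7°, groundspeed 220.0 kt
Leg 2: desired track 109.6°; wind correction -0.6° → command heading 109.0°, groundspeed 216.4 kt
Leg 3: desired track 15.1°; wind correction +1.4° → command heading 16.5°, groundspeed 219.8 kt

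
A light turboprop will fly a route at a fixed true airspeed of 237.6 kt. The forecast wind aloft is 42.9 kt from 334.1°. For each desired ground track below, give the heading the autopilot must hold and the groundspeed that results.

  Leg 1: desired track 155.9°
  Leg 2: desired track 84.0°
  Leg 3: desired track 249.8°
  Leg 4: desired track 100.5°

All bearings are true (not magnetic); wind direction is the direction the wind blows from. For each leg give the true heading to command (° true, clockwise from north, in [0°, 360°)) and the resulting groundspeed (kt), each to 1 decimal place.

Leg 1: heading=156.2°, groundspeed=280.5 kt
Leg 2: heading=74.2°, groundspeed=248.8 kt
Leg 3: heading=260.2°, groundspeed=229.5 kt
Leg 4: heading=92.1°, groundspeed=260.5 kt

Leg 1: desired track 155.9°; wind correction +0.3° → command heading 156.2°, groundspeed 280.5 kt
Leg 2: desired track 84.0°; wind correction -9.8° → command heading 74.2°, groundspeed 248.8 kt
Leg 3: desired track 249.8°; wind correction +10.4° → command heading 260.2°, groundspeed 229.5 kt
Leg 4: desired track 100.5°; wind correction -8.4° → command heading 92.1°, groundspeed 260.5 kt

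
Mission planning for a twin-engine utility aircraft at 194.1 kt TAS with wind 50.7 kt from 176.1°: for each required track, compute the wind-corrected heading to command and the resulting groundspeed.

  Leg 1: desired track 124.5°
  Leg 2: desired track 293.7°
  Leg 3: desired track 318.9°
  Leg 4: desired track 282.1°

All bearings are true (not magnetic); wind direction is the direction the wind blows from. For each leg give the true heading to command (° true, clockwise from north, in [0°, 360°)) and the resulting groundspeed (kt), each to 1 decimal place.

Leg 1: desired track 124.5°; wind correction +11.8° → command heading 136.3°, groundspeed 158.5 kt
Leg 2: desired track 293.7°; wind correction -13.4° → command heading 280.3°, groundspeed 212.3 kt
Leg 3: desired track 318.9°; wind correction -9.1° → command heading 309.8°, groundspeed 232.0 kt
Leg 4: desired track 282.1°; wind correction -14.5° → command heading 267.6°, groundspeed 201.9 kt

Leg 1: heading=136.3°, groundspeed=158.5 kt
Leg 2: heading=280.3°, groundspeed=212.3 kt
Leg 3: heading=309.8°, groundspeed=232.0 kt
Leg 4: heading=267.6°, groundspeed=201.9 kt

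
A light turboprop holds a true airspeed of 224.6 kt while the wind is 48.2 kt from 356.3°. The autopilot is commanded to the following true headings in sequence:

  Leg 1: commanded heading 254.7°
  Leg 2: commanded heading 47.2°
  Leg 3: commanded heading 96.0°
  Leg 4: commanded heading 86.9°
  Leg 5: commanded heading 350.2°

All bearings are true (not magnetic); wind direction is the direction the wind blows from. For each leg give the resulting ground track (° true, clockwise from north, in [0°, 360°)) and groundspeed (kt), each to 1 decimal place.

Leg 1: heading 254.7°; drift -11.4° → track 243.3°, groundspeed 239.0 kt
Leg 2: heading 47.2°; drift +10.9° → track 58.1°, groundspeed 197.8 kt
Leg 3: heading 96.0°; drift +11.5° → track 107.5°, groundspeed 237.5 kt
Leg 4: heading 86.9°; drift +12.1° → track 99.0°, groundspeed 230.2 kt
Leg 5: heading 350.2°; drift -1.7° → track 348.5°, groundspeed 176.7 kt

Leg 1: track=243.3°, groundspeed=239.0 kt
Leg 2: track=58.1°, groundspeed=197.8 kt
Leg 3: track=107.5°, groundspeed=237.5 kt
Leg 4: track=99.0°, groundspeed=230.2 kt
Leg 5: track=348.5°, groundspeed=176.7 kt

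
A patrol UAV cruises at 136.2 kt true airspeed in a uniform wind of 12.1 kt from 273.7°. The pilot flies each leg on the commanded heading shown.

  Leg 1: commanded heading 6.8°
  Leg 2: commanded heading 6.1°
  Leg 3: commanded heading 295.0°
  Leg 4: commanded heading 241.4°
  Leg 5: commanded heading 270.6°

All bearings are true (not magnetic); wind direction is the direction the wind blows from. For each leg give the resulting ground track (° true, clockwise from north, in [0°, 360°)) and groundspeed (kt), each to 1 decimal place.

Leg 1: heading 6.8°; drift +5.0° → track 11.8°, groundspeed 137.4 kt
Leg 2: heading 6.1°; drift +5.1° → track 11.2°, groundspeed 137.2 kt
Leg 3: heading 295.0°; drift +2.0° → track 297.0°, groundspeed 125.0 kt
Leg 4: heading 241.4°; drift -2.9° → track 238.5°, groundspeed 126.1 kt
Leg 5: heading 270.6°; drift -0.3° → track 270.3°, groundspeed 124.1 kt

Leg 1: track=11.8°, groundspeed=137.4 kt
Leg 2: track=11.2°, groundspeed=137.2 kt
Leg 3: track=297.0°, groundspeed=125.0 kt
Leg 4: track=238.5°, groundspeed=126.1 kt
Leg 5: track=270.3°, groundspeed=124.1 kt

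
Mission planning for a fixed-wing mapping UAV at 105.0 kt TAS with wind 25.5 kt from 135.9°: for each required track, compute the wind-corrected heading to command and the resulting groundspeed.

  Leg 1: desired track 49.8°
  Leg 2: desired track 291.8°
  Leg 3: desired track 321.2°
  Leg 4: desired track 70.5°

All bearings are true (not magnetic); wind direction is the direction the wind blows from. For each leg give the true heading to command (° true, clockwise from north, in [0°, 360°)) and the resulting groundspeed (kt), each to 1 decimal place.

Leg 1: heading=63.8°, groundspeed=100.1 kt
Leg 2: heading=286.1°, groundspeed=127.8 kt
Leg 3: heading=322.5°, groundspeed=130.4 kt
Leg 4: heading=83.3°, groundspeed=91.8 kt

Leg 1: desired track 49.8°; wind correction +14.0° → command heading 63.8°, groundspeed 100.1 kt
Leg 2: desired track 291.8°; wind correction -5.7° → command heading 286.1°, groundspeed 127.8 kt
Leg 3: desired track 321.2°; wind correction +1.3° → command heading 322.5°, groundspeed 130.4 kt
Leg 4: desired track 70.5°; wind correction +12.8° → command heading 83.3°, groundspeed 91.8 kt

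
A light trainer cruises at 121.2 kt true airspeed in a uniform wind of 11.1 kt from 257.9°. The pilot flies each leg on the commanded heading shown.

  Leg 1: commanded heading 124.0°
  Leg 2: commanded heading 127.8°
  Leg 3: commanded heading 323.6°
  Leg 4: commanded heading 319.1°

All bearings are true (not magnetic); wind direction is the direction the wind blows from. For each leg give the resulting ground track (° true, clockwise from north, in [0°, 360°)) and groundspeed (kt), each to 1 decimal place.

Leg 1: track=120.4°, groundspeed=129.1 kt
Leg 2: track=124.0°, groundspeed=128.6 kt
Leg 3: track=328.6°, groundspeed=117.1 kt
Leg 4: track=323.9°, groundspeed=116.3 kt

Leg 1: heading 124.0°; drift -3.6° → track 120.4°, groundspeed 129.1 kt
Leg 2: heading 127.8°; drift -3.8° → track 124.0°, groundspeed 128.6 kt
Leg 3: heading 323.6°; drift +5.0° → track 328.6°, groundspeed 117.1 kt
Leg 4: heading 319.1°; drift +4.8° → track 323.9°, groundspeed 116.3 kt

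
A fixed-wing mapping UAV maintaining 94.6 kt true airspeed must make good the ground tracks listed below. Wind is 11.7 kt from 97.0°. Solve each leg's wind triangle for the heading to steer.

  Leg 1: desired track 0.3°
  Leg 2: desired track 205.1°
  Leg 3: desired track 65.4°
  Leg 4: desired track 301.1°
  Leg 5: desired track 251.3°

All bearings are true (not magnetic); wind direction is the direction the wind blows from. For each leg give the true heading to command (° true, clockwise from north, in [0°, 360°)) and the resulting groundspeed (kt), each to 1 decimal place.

Leg 1: heading=7.4°, groundspeed=95.2 kt
Leg 2: heading=198.3°, groundspeed=97.6 kt
Leg 3: heading=69.1°, groundspeed=84.4 kt
Leg 4: heading=304.0°, groundspeed=105.2 kt
Leg 5: heading=248.2°, groundspeed=105.0 kt

Leg 1: desired track 0.3°; wind correction +7.1° → command heading 7.4°, groundspeed 95.2 kt
Leg 2: desired track 205.1°; wind correction -6.8° → command heading 198.3°, groundspeed 97.6 kt
Leg 3: desired track 65.4°; wind correction +3.7° → command heading 69.1°, groundspeed 84.4 kt
Leg 4: desired track 301.1°; wind correction +2.9° → command heading 304.0°, groundspeed 105.2 kt
Leg 5: desired track 251.3°; wind correction -3.1° → command heading 248.2°, groundspeed 105.0 kt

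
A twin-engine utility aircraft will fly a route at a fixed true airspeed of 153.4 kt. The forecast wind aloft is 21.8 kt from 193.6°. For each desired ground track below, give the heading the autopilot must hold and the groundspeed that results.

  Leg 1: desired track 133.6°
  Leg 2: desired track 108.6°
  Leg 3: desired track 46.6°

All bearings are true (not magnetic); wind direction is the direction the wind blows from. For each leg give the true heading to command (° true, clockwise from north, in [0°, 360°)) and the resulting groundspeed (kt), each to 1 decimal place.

Leg 1: heading=140.7°, groundspeed=141.3 kt
Leg 2: heading=116.7°, groundspeed=150.0 kt
Leg 3: heading=51.0°, groundspeed=171.2 kt

Leg 1: desired track 133.6°; wind correction +7.1° → command heading 140.7°, groundspeed 141.3 kt
Leg 2: desired track 108.6°; wind correction +8.1° → command heading 116.7°, groundspeed 150.0 kt
Leg 3: desired track 46.6°; wind correction +4.4° → command heading 51.0°, groundspeed 171.2 kt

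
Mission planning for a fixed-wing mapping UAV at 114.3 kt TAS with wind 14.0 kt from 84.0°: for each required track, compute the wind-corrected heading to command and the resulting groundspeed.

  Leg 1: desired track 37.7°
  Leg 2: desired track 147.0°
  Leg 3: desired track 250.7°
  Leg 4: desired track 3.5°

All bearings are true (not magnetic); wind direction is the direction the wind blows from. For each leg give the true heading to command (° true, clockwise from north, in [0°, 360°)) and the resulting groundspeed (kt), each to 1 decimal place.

Leg 1: desired track 37.7°; wind correction +5.1° → command heading 42.8°, groundspeed 104.2 kt
Leg 2: desired track 147.0°; wind correction -6.3° → command heading 140.7°, groundspeed 107.3 kt
Leg 3: desired track 250.7°; wind correction -1.6° → command heading 249.1°, groundspeed 127.9 kt
Leg 4: desired track 3.5°; wind correction +6.9° → command heading 10.4°, groundspeed 111.2 kt

Leg 1: heading=42.8°, groundspeed=104.2 kt
Leg 2: heading=140.7°, groundspeed=107.3 kt
Leg 3: heading=249.1°, groundspeed=127.9 kt
Leg 4: heading=10.4°, groundspeed=111.2 kt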